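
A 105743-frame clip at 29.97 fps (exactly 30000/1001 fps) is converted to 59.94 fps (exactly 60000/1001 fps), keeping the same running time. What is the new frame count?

Target frames = source frames × (target rate / source rate) = 105743 × (60000/1001)/(30000/1001) = 105743 × 2 = 211486.

211486 frames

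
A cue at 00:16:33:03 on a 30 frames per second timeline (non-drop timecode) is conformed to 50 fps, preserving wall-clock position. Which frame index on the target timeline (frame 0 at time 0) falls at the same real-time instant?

frame 49655

Source frame index: (0×3600 + 16×60 + 33) × 30 + 3 = 29793.
Real time: 29793 / (30) = 9931/10 s.
Target frame: (9931/10) × (50) = 49655.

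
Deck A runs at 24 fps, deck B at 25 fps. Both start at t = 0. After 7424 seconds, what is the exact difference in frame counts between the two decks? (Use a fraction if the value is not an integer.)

7424 frames

A emits 24 × 7424 = 178176 frames; B emits 25 × 7424 = 185600.
Difference = 7424 frames; B is ahead of A.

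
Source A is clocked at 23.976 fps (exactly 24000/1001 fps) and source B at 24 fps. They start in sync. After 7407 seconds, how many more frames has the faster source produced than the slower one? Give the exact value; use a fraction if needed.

177768/1001 frames

A emits 24000/1001 × 7407 = 177768000/1001 frames; B emits 24 × 7407 = 177768.
Difference = 177768/1001 frames (≈ 177.5904); B is ahead of A.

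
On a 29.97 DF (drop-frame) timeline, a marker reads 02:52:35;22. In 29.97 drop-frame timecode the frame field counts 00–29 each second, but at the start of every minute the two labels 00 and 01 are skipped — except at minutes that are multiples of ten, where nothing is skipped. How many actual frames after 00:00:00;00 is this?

310362

Complete 10-minute blocks: 17, each 17982 frames → 305694.
Remaining 2 whole minutes in the current block: 1800 + 1 × 1798 = 3598 frames.
Within the current minute: 35 × 30 + 22 − 2 = 1070 (labels ;00/;01 skipped at this minute). Total = 305694 + 3598 + 1070 = 310362.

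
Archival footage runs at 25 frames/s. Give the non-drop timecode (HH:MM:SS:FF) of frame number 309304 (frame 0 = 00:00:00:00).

309304 ÷ 25 = 12372 full seconds, remainder 4 frames.
12372 s = 3 h 26 min 12 s.
Timecode: 03:26:12:04.

03:26:12:04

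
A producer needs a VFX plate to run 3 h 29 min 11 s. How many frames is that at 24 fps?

301224 frames

3 h 29 min 11 s = 12551 s.
Frames = 12551 × 24 = 301224.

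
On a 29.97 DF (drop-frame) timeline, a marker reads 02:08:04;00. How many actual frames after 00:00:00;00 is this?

As if non-drop at 30 labels/s: (2 × 3600 + 8 × 60 + 4) × 30 + 0 = 230520.
Minute boundaries passed: 128; those not divisible by 10: 128 − 12 = 116; dropped labels = 2 × 116 = 232.
Actual frame index = 230520 − 232 = 230288.

230288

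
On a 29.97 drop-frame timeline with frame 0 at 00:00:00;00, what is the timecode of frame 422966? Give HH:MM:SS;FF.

03:55:13;00

Ten DF minutes hold 17982 frames, so frame 422966 lies in block 23 (frames 413586–431567) with 9380 frames into that block.
The block's first minute is 1800 frames and the rest 1798 each; 9380 frames reaches minute 5, so 23 × 18 + 5 × 2 = 424 labels have been skipped so far.
Adding those back, label number 422966 + 424 = 423390 at 30 labels/s is 14113 s + 0 f = 3 h 55 min 13 s frame 0, i.e. 03:55:13;00.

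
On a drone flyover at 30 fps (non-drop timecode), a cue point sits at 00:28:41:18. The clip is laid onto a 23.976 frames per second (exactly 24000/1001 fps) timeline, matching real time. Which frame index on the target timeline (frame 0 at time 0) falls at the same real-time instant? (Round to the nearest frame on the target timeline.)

frame 41277

Source frame index: (0×3600 + 28×60 + 41) × 30 + 18 = 51648.
Real time: 51648 / (30) = 8608/5 s.
Target frame: (8608/5) × (24000/1001) = 41318400/1001 ≈ 41277.123 → 41277.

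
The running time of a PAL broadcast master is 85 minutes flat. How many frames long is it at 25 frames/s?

85 min = 5100 s.
Frames = 5100 × 25 = 127500.

127500 frames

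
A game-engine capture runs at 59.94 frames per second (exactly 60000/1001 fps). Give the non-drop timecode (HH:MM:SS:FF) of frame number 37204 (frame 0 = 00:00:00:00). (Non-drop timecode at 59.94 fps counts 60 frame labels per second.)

37204 ÷ 60 = 620 full seconds, remainder 4 frames.
620 s = 0 h 10 min 20 s.
Timecode: 00:10:20:04.

00:10:20:04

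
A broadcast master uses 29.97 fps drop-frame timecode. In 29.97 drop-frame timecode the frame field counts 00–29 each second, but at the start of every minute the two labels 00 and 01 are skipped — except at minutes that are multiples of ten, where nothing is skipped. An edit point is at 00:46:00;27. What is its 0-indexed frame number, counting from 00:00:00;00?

82743

As if non-drop at 30 labels/s: (0 × 3600 + 46 × 60 + 0) × 30 + 27 = 82827.
Minute boundaries passed: 46; those not divisible by 10: 46 − 4 = 42; dropped labels = 2 × 42 = 84.
Actual frame index = 82827 − 84 = 82743.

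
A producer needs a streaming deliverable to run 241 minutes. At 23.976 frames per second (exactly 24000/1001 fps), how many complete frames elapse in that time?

346693 frames

241 min = 14460 s.
Frames = 14460 × 24000/1001 = 347040000/1001 ≈ 346693.3067.
Complete frames: 346693.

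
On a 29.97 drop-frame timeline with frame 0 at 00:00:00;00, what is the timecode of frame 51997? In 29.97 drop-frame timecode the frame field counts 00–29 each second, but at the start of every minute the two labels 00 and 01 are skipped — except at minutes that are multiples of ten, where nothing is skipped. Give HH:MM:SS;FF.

00:28:54;29

Ten DF minutes hold 17982 frames, so frame 51997 lies in block 2 (frames 35964–53945) with 16033 frames into that block.
The block's first minute is 1800 frames and the rest 1798 each; 16033 frames reaches minute 8, so 2 × 18 + 8 × 2 = 52 labels have been skipped so far.
Adding those back, label number 51997 + 52 = 52049 at 30 labels/s is 1734 s + 29 f = 0 h 28 min 54 s frame 29, i.e. 00:28:54;29.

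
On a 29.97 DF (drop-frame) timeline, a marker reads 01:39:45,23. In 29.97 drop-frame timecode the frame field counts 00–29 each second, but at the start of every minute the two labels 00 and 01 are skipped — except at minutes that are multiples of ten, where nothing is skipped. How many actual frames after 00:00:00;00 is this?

179393

As if non-drop at 30 labels/s: (1 × 3600 + 39 × 60 + 45) × 30 + 23 = 179573.
Minute boundaries passed: 99; those not divisible by 10: 99 − 9 = 90; dropped labels = 2 × 90 = 180.
Actual frame index = 179573 − 180 = 179393.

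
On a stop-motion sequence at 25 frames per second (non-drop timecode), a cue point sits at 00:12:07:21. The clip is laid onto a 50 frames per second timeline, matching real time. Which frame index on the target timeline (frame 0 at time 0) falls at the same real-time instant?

Source frame index: (0×3600 + 12×60 + 7) × 25 + 21 = 18196.
Real time: 18196 / (25) = 18196/25 s.
Target frame: (18196/25) × (50) = 36392.

frame 36392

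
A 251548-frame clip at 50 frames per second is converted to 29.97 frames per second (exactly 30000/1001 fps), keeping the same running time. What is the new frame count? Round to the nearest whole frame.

Frames at target rate = 251548 × (30000/1001) / (50) = 13720800/91 ≈ 150778.022.
Nearest whole frame: 150778.

150778 frames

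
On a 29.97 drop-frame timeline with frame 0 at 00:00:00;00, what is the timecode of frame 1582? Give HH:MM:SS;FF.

Each 10-minute DF block holds 10 × 60 × 30 − 9 × 2 = 17982 frames. 1582 ÷ 17982 → 0 full blocks, remainder 1582.
Within the partial block the first minute is 1800 frames and each further minute 1798, so 0 further minute boundaries passed. Total skipped labels = 18 × 0 + 2 × 0 = 0.
Non-drop label index = 1582 + 0 = 1582; at 30 labels/s that is 00:00:52:22, i.e. DF 00:00:52;22.

00:00:52;22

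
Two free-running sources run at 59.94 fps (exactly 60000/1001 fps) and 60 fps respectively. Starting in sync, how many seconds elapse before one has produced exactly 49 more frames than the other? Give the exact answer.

49049/60 seconds

The gap grows by |60 − 60000/1001| = 60/1001 frames per second.
Time for a 49-frame gap: 49 ÷ (60/1001) = 49049/60 s.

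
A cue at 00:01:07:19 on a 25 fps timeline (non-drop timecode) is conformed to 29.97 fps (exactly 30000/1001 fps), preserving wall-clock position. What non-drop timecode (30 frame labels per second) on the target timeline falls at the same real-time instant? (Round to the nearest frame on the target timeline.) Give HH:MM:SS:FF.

Source frame index: (0×3600 + 1×60 + 7) × 25 + 19 = 1694.
Real time: 1694 / (25) = 1694/25 s.
Target frame: (1694/25) × (30000/1001) = 26400/13 ≈ 2030.769 → 2031.
At 30 labels/s: frame 2031 → 00:01:07:21.

00:01:07:21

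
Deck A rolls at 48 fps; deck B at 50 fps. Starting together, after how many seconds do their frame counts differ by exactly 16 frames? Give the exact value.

8 seconds

The gap grows by |50 − 48| = 2 frames per second.
Time for a 16-frame gap: 16 ÷ (2) = 8 s.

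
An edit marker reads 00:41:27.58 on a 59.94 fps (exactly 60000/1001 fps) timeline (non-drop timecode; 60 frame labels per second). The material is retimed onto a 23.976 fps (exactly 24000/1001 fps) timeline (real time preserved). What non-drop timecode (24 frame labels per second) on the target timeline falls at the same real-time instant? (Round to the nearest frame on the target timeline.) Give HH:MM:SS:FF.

Source frame index: (0×3600 + 41×60 + 27) × 60 + 58 = 149278.
Real time: 149278 / (60000/1001) = 74713639/30000 s.
Target frame: (74713639/30000) × (24000/1001) = 298556/5 ≈ 59711.200 → 59711.
At 24 labels/s: frame 59711 → 00:41:27:23.

00:41:27:23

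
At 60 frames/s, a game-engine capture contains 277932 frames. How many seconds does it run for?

Running time = 277932 / (60) = 4632.2 s.

4632.2 seconds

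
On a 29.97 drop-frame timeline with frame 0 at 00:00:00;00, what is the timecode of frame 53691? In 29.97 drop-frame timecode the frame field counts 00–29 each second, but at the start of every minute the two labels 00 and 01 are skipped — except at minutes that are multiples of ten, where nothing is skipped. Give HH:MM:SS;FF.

00:29:51;15

Each 10-minute DF block holds 10 × 60 × 30 − 9 × 2 = 17982 frames. 53691 ÷ 17982 → 2 full blocks, remainder 17727.
Within the partial block the first minute is 1800 frames and each further minute 1798, so 9 further minute boundaries passed. Total skipped labels = 18 × 2 + 2 × 9 = 54.
Non-drop label index = 53691 + 54 = 53745; at 30 labels/s that is 00:29:51:15, i.e. DF 00:29:51;15.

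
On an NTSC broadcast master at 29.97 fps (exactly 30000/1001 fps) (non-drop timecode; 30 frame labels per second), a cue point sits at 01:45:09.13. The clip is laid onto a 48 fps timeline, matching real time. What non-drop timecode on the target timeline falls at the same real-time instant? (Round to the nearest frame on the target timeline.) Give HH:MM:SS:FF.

Source frame index: (1×3600 + 45×60 + 9) × 30 + 13 = 189283.
Real time: 189283 / (30000/1001) = 189472283/30000 s.
Target frame: (189472283/30000) × (48) = 189472283/625 ≈ 303155.653 → 303156.
At 48 labels/s: frame 303156 → 01:45:15:36.

01:45:15:36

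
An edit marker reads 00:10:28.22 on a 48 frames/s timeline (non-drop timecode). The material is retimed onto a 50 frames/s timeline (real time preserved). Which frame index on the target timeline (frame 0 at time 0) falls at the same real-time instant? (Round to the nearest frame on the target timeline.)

frame 31423

Source frame index: (0×3600 + 10×60 + 28) × 48 + 22 = 30166.
Real time: 30166 / (48) = 15083/24 s.
Target frame: (15083/24) × (50) = 377075/12 ≈ 31422.917 → 31423.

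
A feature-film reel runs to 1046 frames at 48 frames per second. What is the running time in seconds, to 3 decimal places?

21.792 seconds

Running time = 1046 × 1/48 = 523/24 s ≈ 21.792 s.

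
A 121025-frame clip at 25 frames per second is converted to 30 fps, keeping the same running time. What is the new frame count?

Target frames = source frames × (target rate / source rate) = 121025 × (30)/(25) = 121025 × 6/5 = 145230.

145230 frames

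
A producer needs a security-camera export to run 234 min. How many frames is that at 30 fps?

234 min = 14040 s.
Frames = 14040 × 30 = 421200.

421200 frames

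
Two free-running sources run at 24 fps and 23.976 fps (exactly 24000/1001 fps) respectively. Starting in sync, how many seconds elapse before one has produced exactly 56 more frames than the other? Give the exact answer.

The gap grows by |24000/1001 − 24| = 24/1001 frames per second.
Time for a 56-frame gap: 56 ÷ (24/1001) = 7007/3 s.

7007/3 seconds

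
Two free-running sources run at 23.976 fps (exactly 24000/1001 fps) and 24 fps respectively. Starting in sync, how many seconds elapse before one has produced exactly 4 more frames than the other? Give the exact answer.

1001/6 seconds

The gap grows by |24 − 24000/1001| = 24/1001 frames per second.
Time for a 4-frame gap: 4 ÷ (24/1001) = 1001/6 s.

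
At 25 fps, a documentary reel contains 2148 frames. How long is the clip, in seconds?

Running time = 2148 / (25) = 85.92 s.

85.92 seconds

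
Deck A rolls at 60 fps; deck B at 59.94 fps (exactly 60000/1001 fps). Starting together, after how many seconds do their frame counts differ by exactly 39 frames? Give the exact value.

The gap grows by |60000/1001 − 60| = 60/1001 frames per second.
Time for a 39-frame gap: 39 ÷ (60/1001) = 650.65 s.

650.65 seconds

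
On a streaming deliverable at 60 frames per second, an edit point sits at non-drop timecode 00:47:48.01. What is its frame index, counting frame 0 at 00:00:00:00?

Total seconds to the label: (0 × 3600 + 47 × 60 + 48) = 2868.
Frame index = 2868 × 60 + 1 = 172081.

frame 172081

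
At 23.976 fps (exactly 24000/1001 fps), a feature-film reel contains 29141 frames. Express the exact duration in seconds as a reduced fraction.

29170141/24000 seconds

Running time = 29141 ÷ (24000/1001) = 29141 × 1001/24000 = 29170141/24000 s.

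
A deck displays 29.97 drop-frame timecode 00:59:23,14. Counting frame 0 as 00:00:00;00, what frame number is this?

Complete 10-minute blocks: 5, each 17982 frames → 89910.
Remaining 9 whole minutes in the current block: 1800 + 8 × 1798 = 16184 frames.
Within the current minute: 23 × 30 + 14 − 2 = 702 (labels ;00/;01 skipped at this minute). Total = 89910 + 16184 + 702 = 106796.

106796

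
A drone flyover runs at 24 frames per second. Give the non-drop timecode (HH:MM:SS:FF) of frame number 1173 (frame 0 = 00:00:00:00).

1173 ÷ 24 = 48 full seconds, remainder 21 frames.
48 s = 0 h 0 min 48 s.
Timecode: 00:00:48:21.

00:00:48:21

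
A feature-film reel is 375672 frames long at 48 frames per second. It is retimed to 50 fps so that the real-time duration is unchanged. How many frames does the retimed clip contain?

Frames at target rate = 375672 × (50) / (48) = 391325.

391325 frames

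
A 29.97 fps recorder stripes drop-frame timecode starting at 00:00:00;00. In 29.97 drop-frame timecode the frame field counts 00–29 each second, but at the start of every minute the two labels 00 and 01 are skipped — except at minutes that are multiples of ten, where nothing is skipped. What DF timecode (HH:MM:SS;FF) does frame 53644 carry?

Ten DF minutes hold 17982 frames, so frame 53644 lies in block 2 (frames 35964–53945) with 17680 frames into that block.
The block's first minute is 1800 frames and the rest 1798 each; 17680 frames reaches minute 9, so 2 × 18 + 9 × 2 = 54 labels have been skipped so far.
Adding those back, label number 53644 + 54 = 53698 at 30 labels/s is 1789 s + 28 f = 0 h 29 min 49 s frame 28, i.e. 00:29:49;28.

00:29:49;28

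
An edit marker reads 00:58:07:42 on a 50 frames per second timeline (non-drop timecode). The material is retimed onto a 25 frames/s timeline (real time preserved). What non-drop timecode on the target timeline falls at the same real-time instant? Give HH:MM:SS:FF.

00:58:07:21

Source frame index: (0×3600 + 58×60 + 7) × 50 + 42 = 174392.
Real time: 174392 / (50) = 87196/25 s.
Target frame: (87196/25) × (25) = 87196.
At 25 labels/s: frame 87196 → 00:58:07:21.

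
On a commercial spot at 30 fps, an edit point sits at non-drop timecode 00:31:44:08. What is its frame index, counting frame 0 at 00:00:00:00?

57128

Total seconds to the label: (0 × 3600 + 31 × 60 + 44) = 1904.
Frame index = 1904 × 30 + 8 = 57128.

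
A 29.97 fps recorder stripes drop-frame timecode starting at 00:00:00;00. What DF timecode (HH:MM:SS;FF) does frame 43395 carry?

00:24:07;29

Ten DF minutes hold 17982 frames, so frame 43395 lies in block 2 (frames 35964–53945) with 7431 frames into that block.
The block's first minute is 1800 frames and the rest 1798 each; 7431 frames reaches minute 4, so 2 × 18 + 4 × 2 = 44 labels have been skipped so far.
Adding those back, label number 43395 + 44 = 43439 at 30 labels/s is 1447 s + 29 f = 0 h 24 min 7 s frame 29, i.e. 00:24:07;29.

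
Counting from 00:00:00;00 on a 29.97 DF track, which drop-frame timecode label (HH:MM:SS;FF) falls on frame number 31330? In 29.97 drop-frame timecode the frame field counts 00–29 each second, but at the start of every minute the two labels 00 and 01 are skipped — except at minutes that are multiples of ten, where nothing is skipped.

00:17:25;12

Ten DF minutes hold 17982 frames, so frame 31330 lies in block 1 (frames 17982–35963) with 13348 frames into that block.
The block's first minute is 1800 frames and the rest 1798 each; 13348 frames reaches minute 7, so 1 × 18 + 7 × 2 = 32 labels have been skipped so far.
Adding those back, label number 31330 + 32 = 31362 at 30 labels/s is 1045 s + 12 f = 0 h 17 min 25 s frame 12, i.e. 00:17:25;12.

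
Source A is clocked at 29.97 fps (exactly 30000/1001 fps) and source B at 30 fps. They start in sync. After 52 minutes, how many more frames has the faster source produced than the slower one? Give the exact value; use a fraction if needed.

7200/77 frames

52 min = 3120 s.
A emits 30000/1001 × 3120 = 7200000/77 frames; B emits 30 × 3120 = 93600.
Difference = 7200/77 frames (≈ 93.5065); B is ahead of A.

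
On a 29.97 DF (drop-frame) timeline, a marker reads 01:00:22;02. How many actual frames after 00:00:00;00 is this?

108554

Complete 10-minute blocks: 6, each 17982 frames → 107892.
Remaining 0 whole minutes in the current block: 0 frames.
Within the current minute: 22 × 30 + 2 = 662. Total = 107892 + 0 + 662 = 108554.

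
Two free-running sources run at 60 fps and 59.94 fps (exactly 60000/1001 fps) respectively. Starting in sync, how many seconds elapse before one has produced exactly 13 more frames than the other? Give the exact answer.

The gap grows by |60000/1001 − 60| = 60/1001 frames per second.
Time for a 13-frame gap: 13 ÷ (60/1001) = 13013/60 s.

13013/60 seconds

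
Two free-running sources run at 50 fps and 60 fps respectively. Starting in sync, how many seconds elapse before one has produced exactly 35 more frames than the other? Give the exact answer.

The gap grows by |60 − 50| = 10 frames per second.
Time for a 35-frame gap: 35 ÷ (10) = 3.5 s.

3.5 seconds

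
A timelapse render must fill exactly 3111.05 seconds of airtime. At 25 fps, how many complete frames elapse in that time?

77776 frames

Frames = 3111.05 × 25 = 311105/4 ≈ 77776.2500.
Complete frames: 77776.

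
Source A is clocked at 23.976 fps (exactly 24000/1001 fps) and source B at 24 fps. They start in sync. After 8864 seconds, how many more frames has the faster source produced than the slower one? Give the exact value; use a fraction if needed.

A emits 24000/1001 × 8864 = 212736000/1001 frames; B emits 24 × 8864 = 212736.
Difference = 212736/1001 frames (≈ 212.5235); B is ahead of A.

212736/1001 frames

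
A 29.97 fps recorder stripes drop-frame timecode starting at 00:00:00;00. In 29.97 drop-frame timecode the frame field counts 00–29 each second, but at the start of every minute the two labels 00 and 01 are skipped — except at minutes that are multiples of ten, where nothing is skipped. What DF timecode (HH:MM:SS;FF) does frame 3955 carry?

00:02:11;29

Ten DF minutes hold 17982 frames, so frame 3955 lies in block 0 (frames 0–17981) with 3955 frames into that block.
The block's first minute is 1800 frames and the rest 1798 each; 3955 frames reaches minute 2, so 0 × 18 + 2 × 2 = 4 labels have been skipped so far.
Adding those back, label number 3955 + 4 = 3959 at 30 labels/s is 131 s + 29 f = 0 h 2 min 11 s frame 29, i.e. 00:02:11;29.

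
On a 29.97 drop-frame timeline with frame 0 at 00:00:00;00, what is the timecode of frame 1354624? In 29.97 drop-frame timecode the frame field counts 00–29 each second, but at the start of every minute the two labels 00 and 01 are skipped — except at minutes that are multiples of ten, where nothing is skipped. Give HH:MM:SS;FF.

12:33:19;10

Each 10-minute DF block holds 10 × 60 × 30 − 9 × 2 = 17982 frames. 1354624 ÷ 17982 → 75 full blocks, remainder 5974.
Within the partial block the first minute is 1800 frames and each further minute 1798, so 3 further minute boundaries passed. Total skipped labels = 18 × 75 + 2 × 3 = 1356.
Non-drop label index = 1354624 + 1356 = 1355980; at 30 labels/s that is 12:33:19:10, i.e. DF 12:33:19;10.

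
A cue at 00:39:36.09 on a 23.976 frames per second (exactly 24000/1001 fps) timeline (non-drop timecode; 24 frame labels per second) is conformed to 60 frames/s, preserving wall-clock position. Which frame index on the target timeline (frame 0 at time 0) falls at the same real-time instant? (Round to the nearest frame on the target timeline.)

frame 142725

Source frame index: (0×3600 + 39×60 + 36) × 24 + 9 = 57033.
Real time: 57033 / (24000/1001) = 19030011/8000 s.
Target frame: (19030011/8000) × (60) = 57090033/400 ≈ 142725.082 → 142725.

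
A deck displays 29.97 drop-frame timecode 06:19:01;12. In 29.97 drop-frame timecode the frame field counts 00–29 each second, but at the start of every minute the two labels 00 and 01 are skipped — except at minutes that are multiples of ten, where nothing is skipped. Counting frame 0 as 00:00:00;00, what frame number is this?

681558

As if non-drop at 30 labels/s: (6 × 3600 + 19 × 60 + 1) × 30 + 12 = 682242.
Minute boundaries passed: 379; those not divisible by 10: 379 − 37 = 342; dropped labels = 2 × 342 = 684.
Actual frame index = 682242 − 684 = 681558.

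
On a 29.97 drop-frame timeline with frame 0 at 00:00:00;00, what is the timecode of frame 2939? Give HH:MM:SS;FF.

Ten DF minutes hold 17982 frames, so frame 2939 lies in block 0 (frames 0–17981) with 2939 frames into that block.
The block's first minute is 1800 frames and the rest 1798 each; 2939 frames reaches minute 1, so 0 × 18 + 1 × 2 = 2 labels have been skipped so far.
Adding those back, label number 2939 + 2 = 2941 at 30 labels/s is 98 s + 1 f = 0 h 1 min 38 s frame 1, i.e. 00:01:38;01.

00:01:38;01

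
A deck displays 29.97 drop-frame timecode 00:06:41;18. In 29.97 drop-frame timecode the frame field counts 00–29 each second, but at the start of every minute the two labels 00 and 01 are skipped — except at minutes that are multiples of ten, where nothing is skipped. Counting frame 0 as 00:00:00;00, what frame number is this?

Complete 10-minute blocks: 0, each 17982 frames → 0.
Remaining 6 whole minutes in the current block: 1800 + 5 × 1798 = 10790 frames.
Within the current minute: 41 × 30 + 18 − 2 = 1246 (labels ;00/;01 skipped at this minute). Total = 0 + 10790 + 1246 = 12036.

12036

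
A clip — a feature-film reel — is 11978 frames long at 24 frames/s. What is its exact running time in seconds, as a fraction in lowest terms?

5989/12 seconds

Running time = 11978 ÷ (24) = 11978 × 1/24 = 5989/12 s.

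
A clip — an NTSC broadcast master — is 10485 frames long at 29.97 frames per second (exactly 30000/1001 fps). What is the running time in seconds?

349.8495 seconds

Running time = 10485 / (30000/1001) = 349.8495 s.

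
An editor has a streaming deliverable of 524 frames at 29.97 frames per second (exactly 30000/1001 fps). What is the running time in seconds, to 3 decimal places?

17.484 seconds

Running time = 524 × 1001/30000 = 131131/7500 s ≈ 17.484 s.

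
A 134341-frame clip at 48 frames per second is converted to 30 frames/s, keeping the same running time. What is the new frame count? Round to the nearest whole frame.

Frames at target rate = 134341 × (30) / (48) = 671705/8 ≈ 83963.125.
Nearest whole frame: 83963.

83963 frames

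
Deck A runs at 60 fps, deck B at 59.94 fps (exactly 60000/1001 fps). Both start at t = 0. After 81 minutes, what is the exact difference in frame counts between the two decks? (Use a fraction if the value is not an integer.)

291600/1001 frames

81 min = 4860 s.
A emits 60 × 4860 = 291600 frames; B emits 60000/1001 × 4860 = 291600000/1001.
Difference = 291600/1001 frames (≈ 291.3087); B is behind A.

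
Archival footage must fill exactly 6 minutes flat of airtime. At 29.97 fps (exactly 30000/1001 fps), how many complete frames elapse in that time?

10789 frames

6 min = 360 s.
Frames = 360 × 30000/1001 = 10800000/1001 ≈ 10789.2108.
Complete frames: 10789.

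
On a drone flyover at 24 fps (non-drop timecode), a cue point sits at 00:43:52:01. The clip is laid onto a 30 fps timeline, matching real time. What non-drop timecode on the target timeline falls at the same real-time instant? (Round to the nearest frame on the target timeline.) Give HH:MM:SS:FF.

00:43:52:01

Source frame index: (0×3600 + 43×60 + 52) × 24 + 1 = 63169.
Real time: 63169 / (24) = 63169/24 s.
Target frame: (63169/24) × (30) = 315845/4 ≈ 78961.250 → 78961.
At 30 labels/s: frame 78961 → 00:43:52:01.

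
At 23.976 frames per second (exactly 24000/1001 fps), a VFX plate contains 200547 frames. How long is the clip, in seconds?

8364.481125 seconds

Running time = 200547 / (24000/1001) = 8364.481125 s.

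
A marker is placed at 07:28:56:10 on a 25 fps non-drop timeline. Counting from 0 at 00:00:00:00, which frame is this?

frame 673410

Total seconds to the label: (7 × 3600 + 28 × 60 + 56) = 26936.
Frame index = 26936 × 25 + 10 = 673410.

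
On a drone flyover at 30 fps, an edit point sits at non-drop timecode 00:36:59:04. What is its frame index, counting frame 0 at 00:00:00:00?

Total seconds to the label: (0 × 3600 + 36 × 60 + 59) = 2219.
Frame index = 2219 × 30 + 4 = 66574.

66574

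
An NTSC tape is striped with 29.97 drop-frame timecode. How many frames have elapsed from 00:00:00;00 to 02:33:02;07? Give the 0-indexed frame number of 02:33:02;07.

275191

Complete 10-minute blocks: 15, each 17982 frames → 269730.
Remaining 3 whole minutes in the current block: 1800 + 2 × 1798 = 5396 frames.
Within the current minute: 2 × 30 + 7 − 2 = 65 (labels ;00/;01 skipped at this minute). Total = 269730 + 5396 + 65 = 275191.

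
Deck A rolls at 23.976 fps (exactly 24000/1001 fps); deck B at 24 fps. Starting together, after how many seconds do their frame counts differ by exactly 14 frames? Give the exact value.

7007/12 seconds

The gap grows by |24 − 24000/1001| = 24/1001 frames per second.
Time for a 14-frame gap: 14 ÷ (24/1001) = 7007/12 s.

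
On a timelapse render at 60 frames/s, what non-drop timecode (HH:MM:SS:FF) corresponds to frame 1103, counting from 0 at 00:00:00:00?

00:00:18:23

1103 ÷ 60 = 18 full seconds, remainder 23 frames.
18 s = 0 h 0 min 18 s.
Timecode: 00:00:18:23.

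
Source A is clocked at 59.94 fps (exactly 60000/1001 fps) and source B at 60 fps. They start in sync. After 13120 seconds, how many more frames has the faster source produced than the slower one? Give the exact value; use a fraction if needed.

787200/1001 frames

A emits 60000/1001 × 13120 = 787200000/1001 frames; B emits 60 × 13120 = 787200.
Difference = 787200/1001 frames (≈ 786.4136); B is ahead of A.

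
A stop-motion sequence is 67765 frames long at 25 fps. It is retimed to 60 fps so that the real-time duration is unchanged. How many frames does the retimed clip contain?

Frames at target rate = 67765 × (60) / (25) = 162636.

162636 frames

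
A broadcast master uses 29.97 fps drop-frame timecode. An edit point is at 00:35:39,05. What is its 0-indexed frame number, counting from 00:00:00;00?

64111

As if non-drop at 30 labels/s: (0 × 3600 + 35 × 60 + 39) × 30 + 5 = 64175.
Minute boundaries passed: 35; those not divisible by 10: 35 − 3 = 32; dropped labels = 2 × 32 = 64.
Actual frame index = 64175 − 64 = 64111.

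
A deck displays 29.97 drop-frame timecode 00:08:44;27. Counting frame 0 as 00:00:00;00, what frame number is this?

Complete 10-minute blocks: 0, each 17982 frames → 0.
Remaining 8 whole minutes in the current block: 1800 + 7 × 1798 = 14386 frames.
Within the current minute: 44 × 30 + 27 − 2 = 1345 (labels ;00/;01 skipped at this minute). Total = 0 + 14386 + 1345 = 15731.

15731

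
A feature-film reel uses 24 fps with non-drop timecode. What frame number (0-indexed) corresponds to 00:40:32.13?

Total seconds to the label: (0 × 3600 + 40 × 60 + 32) = 2432.
Frame index = 2432 × 24 + 13 = 58381.

58381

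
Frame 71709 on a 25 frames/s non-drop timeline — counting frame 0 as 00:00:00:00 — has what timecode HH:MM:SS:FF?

00:47:48:09

71709 ÷ 25 = 2868 full seconds, remainder 9 frames.
2868 s = 0 h 47 min 48 s.
Timecode: 00:47:48:09.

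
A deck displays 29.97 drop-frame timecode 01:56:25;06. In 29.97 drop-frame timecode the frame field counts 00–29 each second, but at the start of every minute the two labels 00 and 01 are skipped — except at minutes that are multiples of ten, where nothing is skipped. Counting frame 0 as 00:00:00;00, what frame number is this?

As if non-drop at 30 labels/s: (1 × 3600 + 56 × 60 + 25) × 30 + 6 = 209556.
Minute boundaries passed: 116; those not divisible by 10: 116 − 11 = 105; dropped labels = 2 × 105 = 210.
Actual frame index = 209556 − 210 = 209346.

209346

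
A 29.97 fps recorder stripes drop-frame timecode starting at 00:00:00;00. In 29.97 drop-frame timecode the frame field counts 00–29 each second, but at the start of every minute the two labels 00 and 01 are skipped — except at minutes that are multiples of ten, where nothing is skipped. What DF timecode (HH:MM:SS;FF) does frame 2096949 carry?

Ten DF minutes hold 17982 frames, so frame 2096949 lies in block 116 (frames 2085912–2103893) with 11037 frames into that block.
The block's first minute is 1800 frames and the rest 1798 each; 11037 frames reaches minute 6, so 116 × 18 + 6 × 2 = 2100 labels have been skipped so far.
Adding those back, label number 2096949 + 2100 = 2099049 at 30 labels/s is 69968 s + 9 f = 19 h 26 min 8 s frame 9, i.e. 19:26:08;09.

19:26:08;09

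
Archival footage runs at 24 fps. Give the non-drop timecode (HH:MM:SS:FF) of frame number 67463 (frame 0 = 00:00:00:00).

67463 ÷ 24 = 2810 full seconds, remainder 23 frames.
2810 s = 0 h 46 min 50 s.
Timecode: 00:46:50:23.

00:46:50:23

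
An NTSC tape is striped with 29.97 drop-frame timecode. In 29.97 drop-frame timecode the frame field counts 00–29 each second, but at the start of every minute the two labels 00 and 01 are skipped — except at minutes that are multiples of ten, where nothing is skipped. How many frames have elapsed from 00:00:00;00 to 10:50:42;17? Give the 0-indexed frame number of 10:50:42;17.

Complete 10-minute blocks: 65, each 17982 frames → 1168830.
Remaining 0 whole minutes in the current block: 0 frames.
Within the current minute: 42 × 30 + 17 = 1277. Total = 1168830 + 0 + 1277 = 1170107.

1170107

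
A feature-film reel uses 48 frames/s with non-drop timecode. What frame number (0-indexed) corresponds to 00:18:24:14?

53006

Total seconds to the label: (0 × 3600 + 18 × 60 + 24) = 1104.
Frame index = 1104 × 48 + 14 = 53006.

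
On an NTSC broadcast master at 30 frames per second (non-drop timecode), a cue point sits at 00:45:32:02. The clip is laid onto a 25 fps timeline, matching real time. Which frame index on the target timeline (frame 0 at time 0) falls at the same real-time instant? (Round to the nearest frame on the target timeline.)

frame 68302

Source frame index: (0×3600 + 45×60 + 32) × 30 + 2 = 81962.
Real time: 81962 / (30) = 40981/15 s.
Target frame: (40981/15) × (25) = 204905/3 ≈ 68301.667 → 68302.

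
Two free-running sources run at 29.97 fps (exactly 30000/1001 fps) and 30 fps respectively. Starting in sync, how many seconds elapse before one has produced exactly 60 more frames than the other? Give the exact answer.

2002 seconds

The gap grows by |30 − 30000/1001| = 30/1001 frames per second.
Time for a 60-frame gap: 60 ÷ (30/1001) = 2002 s.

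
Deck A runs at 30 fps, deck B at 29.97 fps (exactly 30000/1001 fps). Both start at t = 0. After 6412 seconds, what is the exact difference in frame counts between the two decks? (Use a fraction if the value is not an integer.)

A emits 30 × 6412 = 192360 frames; B emits 30000/1001 × 6412 = 27480000/143.
Difference = 27480/143 frames (≈ 192.1678); B is behind A.

27480/143 frames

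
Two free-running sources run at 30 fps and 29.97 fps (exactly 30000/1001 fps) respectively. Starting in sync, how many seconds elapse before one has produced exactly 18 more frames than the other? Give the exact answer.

The gap grows by |30000/1001 − 30| = 30/1001 frames per second.
Time for a 18-frame gap: 18 ÷ (30/1001) = 600.6 s.

600.6 seconds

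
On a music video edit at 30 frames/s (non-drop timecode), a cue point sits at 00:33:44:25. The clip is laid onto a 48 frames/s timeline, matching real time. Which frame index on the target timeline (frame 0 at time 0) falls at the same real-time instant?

frame 97192

Source frame index: (0×3600 + 33×60 + 44) × 30 + 25 = 60745.
Real time: 60745 / (30) = 12149/6 s.
Target frame: (12149/6) × (48) = 97192.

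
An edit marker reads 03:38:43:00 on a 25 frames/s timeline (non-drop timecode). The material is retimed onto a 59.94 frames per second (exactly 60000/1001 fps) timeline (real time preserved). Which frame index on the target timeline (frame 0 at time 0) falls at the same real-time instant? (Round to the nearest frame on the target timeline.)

Source frame index: (3×3600 + 38×60 + 43) × 25 + 0 = 328075.
Real time: 328075 / (25) = 13123 s.
Target frame: (13123) × (60000/1001) = 71580000/91 ≈ 786593.407 → 786593.

frame 786593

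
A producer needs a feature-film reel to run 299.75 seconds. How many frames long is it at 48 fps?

Frames = 299.75 × 48 = 14388.

14388 frames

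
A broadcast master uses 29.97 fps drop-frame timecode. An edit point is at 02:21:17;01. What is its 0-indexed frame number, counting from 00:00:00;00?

Complete 10-minute blocks: 14, each 17982 frames → 251748.
Remaining 1 whole minute in the current block: 1800 + 0 × 1798 = 1800 frames.
Within the current minute: 17 × 30 + 1 − 2 = 509 (labels ;00/;01 skipped at this minute). Total = 251748 + 1800 + 509 = 254057.

254057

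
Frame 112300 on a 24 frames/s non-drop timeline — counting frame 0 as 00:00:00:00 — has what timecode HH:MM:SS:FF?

112300 ÷ 24 = 4679 full seconds, remainder 4 frames.
4679 s = 1 h 17 min 59 s.
Timecode: 01:17:59:04.

01:17:59:04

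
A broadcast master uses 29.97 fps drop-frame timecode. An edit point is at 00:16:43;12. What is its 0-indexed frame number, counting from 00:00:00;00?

30072

Complete 10-minute blocks: 1, each 17982 frames → 17982.
Remaining 6 whole minutes in the current block: 1800 + 5 × 1798 = 10790 frames.
Within the current minute: 43 × 30 + 12 − 2 = 1300 (labels ;00/;01 skipped at this minute). Total = 17982 + 10790 + 1300 = 30072.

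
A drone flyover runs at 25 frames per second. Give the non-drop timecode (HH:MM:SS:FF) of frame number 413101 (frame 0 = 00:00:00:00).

04:35:24:01

413101 ÷ 25 = 16524 full seconds, remainder 1 frame.
16524 s = 4 h 35 min 24 s.
Timecode: 04:35:24:01.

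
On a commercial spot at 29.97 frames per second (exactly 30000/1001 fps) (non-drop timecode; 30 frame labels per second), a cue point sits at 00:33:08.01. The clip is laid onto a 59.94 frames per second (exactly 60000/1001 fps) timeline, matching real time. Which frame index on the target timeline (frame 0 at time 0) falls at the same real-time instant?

Source frame index: (0×3600 + 33×60 + 8) × 30 + 1 = 59641.
Real time: 59641 / (30000/1001) = 59700641/30000 s.
Target frame: (59700641/30000) × (60000/1001) = 119282.

frame 119282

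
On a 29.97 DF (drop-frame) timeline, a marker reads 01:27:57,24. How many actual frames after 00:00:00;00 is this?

Complete 10-minute blocks: 8, each 17982 frames → 143856.
Remaining 7 whole minutes in the current block: 1800 + 6 × 1798 = 12588 frames.
Within the current minute: 57 × 30 + 24 − 2 = 1732 (labels ;00/;01 skipped at this minute). Total = 143856 + 12588 + 1732 = 158176.

158176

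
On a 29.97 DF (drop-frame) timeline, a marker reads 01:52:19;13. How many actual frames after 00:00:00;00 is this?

As if non-drop at 30 labels/s: (1 × 3600 + 52 × 60 + 19) × 30 + 13 = 202183.
Minute boundaries passed: 112; those not divisible by 10: 112 − 11 = 101; dropped labels = 2 × 101 = 202.
Actual frame index = 202183 − 202 = 201981.

201981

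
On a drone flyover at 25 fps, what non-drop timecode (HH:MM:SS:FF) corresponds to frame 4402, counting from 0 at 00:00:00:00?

4402 ÷ 25 = 176 full seconds, remainder 2 frames.
176 s = 0 h 2 min 56 s.
Timecode: 00:02:56:02.

00:02:56:02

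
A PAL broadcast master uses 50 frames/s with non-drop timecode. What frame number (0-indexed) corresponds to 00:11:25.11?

34261

Total seconds to the label: (0 × 3600 + 11 × 60 + 25) = 685.
Frame index = 685 × 50 + 11 = 34261.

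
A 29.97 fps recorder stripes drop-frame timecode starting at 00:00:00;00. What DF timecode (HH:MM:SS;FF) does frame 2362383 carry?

Ten DF minutes hold 17982 frames, so frame 2362383 lies in block 131 (frames 2355642–2373623) with 6741 frames into that block.
The block's first minute is 1800 frames and the rest 1798 each; 6741 frames reaches minute 3, so 131 × 18 + 3 × 2 = 2364 labels have been skipped so far.
Adding those back, label number 2362383 + 2364 = 2364747 at 30 labels/s is 78824 s + 27 f = 21 h 53 min 44 s frame 27, i.e. 21:53:44;27.

21:53:44;27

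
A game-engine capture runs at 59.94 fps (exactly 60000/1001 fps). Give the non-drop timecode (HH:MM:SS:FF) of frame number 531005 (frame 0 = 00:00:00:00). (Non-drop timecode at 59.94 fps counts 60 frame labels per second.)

02:27:30:05

531005 ÷ 60 = 8850 full seconds, remainder 5 frames.
8850 s = 2 h 27 min 30 s.
Timecode: 02:27:30:05.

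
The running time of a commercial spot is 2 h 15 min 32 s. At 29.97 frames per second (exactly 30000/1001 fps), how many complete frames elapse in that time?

2 h 15 min 32 s = 8132 s.
Frames = 8132 × 30000/1001 = 243960000/1001 ≈ 243716.2837.
Complete frames: 243716.

243716 frames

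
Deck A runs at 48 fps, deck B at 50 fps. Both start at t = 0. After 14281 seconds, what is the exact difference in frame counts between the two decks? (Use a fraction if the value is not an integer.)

28562 frames

A emits 48 × 14281 = 685488 frames; B emits 50 × 14281 = 714050.
Difference = 28562 frames; B is ahead of A.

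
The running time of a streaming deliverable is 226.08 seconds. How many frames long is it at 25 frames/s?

Frames = 226.08 × 25 = 5652.

5652 frames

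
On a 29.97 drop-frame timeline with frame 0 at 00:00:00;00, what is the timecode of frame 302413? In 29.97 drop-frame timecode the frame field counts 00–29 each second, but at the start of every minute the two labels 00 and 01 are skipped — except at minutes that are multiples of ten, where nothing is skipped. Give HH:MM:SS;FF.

Each 10-minute DF block holds 10 × 60 × 30 − 9 × 2 = 17982 frames. 302413 ÷ 17982 → 16 full blocks, remainder 14701.
Within the partial block the first minute is 1800 frames and each further minute 1798, so 8 further minute boundaries passed. Total skipped labels = 18 × 16 + 2 × 8 = 304.
Non-drop label index = 302413 + 304 = 302717; at 30 labels/s that is 02:48:10:17, i.e. DF 02:48:10;17.

02:48:10;17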